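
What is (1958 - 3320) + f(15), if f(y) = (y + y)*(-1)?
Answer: -1392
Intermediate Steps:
f(y) = -2*y (f(y) = (2*y)*(-1) = -2*y)
(1958 - 3320) + f(15) = (1958 - 3320) - 2*15 = -1362 - 30 = -1392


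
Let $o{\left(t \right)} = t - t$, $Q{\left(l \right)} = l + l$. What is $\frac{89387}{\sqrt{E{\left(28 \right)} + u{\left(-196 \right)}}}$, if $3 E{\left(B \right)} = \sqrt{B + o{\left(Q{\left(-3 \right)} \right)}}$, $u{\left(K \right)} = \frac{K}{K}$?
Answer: $\frac{89387 \sqrt{3}}{\sqrt{3 + 2 \sqrt{7}}} \approx 53767.0$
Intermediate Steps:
$Q{\left(l \right)} = 2 l$
$o{\left(t \right)} = 0$
$u{\left(K \right)} = 1$
$E{\left(B \right)} = \frac{\sqrt{B}}{3}$ ($E{\left(B \right)} = \frac{\sqrt{B + 0}}{3} = \frac{\sqrt{B}}{3}$)
$\frac{89387}{\sqrt{E{\left(28 \right)} + u{\left(-196 \right)}}} = \frac{89387}{\sqrt{\frac{\sqrt{28}}{3} + 1}} = \frac{89387}{\sqrt{\frac{2 \sqrt{7}}{3} + 1}} = \frac{89387}{\sqrt{1 + \frac{2 \sqrt{7}}{3}}}$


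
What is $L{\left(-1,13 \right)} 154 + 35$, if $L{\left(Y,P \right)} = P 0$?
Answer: $35$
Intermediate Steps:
$L{\left(Y,P \right)} = 0$
$L{\left(-1,13 \right)} 154 + 35 = 0 \cdot 154 + 35 = 0 + 35 = 35$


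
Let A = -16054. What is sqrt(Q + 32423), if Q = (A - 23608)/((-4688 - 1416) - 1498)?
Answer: sqrt(9561427446)/543 ≈ 180.08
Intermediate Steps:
Q = 2833/543 (Q = (-16054 - 23608)/((-4688 - 1416) - 1498) = -39662/(-6104 - 1498) = -39662/(-7602) = -39662*(-1/7602) = 2833/543 ≈ 5.2173)
sqrt(Q + 32423) = sqrt(2833/543 + 32423) = sqrt(17608522/543) = sqrt(9561427446)/543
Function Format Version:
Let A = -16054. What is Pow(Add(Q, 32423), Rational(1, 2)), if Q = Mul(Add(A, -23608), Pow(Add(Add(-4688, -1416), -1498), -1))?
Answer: Mul(Rational(1, 543), Pow(9561427446, Rational(1, 2))) ≈ 180.08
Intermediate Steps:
Q = Rational(2833, 543) (Q = Mul(Add(-16054, -23608), Pow(Add(Add(-4688, -1416), -1498), -1)) = Mul(-39662, Pow(Add(-6104, -1498), -1)) = Mul(-39662, Pow(-7602, -1)) = Mul(-39662, Rational(-1, 7602)) = Rational(2833, 543) ≈ 5.2173)
Pow(Add(Q, 32423), Rational(1, 2)) = Pow(Add(Rational(2833, 543), 32423), Rational(1, 2)) = Pow(Rational(17608522, 543), Rational(1, 2)) = Mul(Rational(1, 543), Pow(9561427446, Rational(1, 2)))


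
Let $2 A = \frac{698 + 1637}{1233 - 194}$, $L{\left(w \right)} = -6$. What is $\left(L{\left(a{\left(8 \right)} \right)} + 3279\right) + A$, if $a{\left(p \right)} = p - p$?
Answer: $\frac{6803629}{2078} \approx 3274.1$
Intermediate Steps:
$a{\left(p \right)} = 0$
$A = \frac{2335}{2078}$ ($A = \frac{\left(698 + 1637\right) \frac{1}{1233 - 194}}{2} = \frac{2335 \cdot \frac{1}{1039}}{2} = \frac{1}{2} \cdot \frac{2335}{1039} = \frac{2335}{2078} \approx 1.1237$)
$\left(L{\left(a{\left(8 \right)} \right)} + 3279\right) + A = \left(-6 + 3279\right) + \frac{2335}{2078} = 3273 + \frac{2335}{2078} = \frac{6803629}{2078}$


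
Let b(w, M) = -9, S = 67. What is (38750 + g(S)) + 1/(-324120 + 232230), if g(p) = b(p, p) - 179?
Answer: 3543462179/91890 ≈ 38562.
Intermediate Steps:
g(p) = -188 (g(p) = -9 - 179 = -188)
(38750 + g(S)) + 1/(-324120 + 232230) = (38750 - 188) + 1/(-324120 + 232230) = 38562 + 1/(-91890) = 38562 - 1/91890 = 3543462179/91890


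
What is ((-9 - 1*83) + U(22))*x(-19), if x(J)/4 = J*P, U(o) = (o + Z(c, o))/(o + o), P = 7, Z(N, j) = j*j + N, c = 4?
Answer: 470554/11 ≈ 42778.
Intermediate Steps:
Z(N, j) = N + j**2 (Z(N, j) = j**2 + N = N + j**2)
U(o) = (4 + o + o**2)/(2*o) (U(o) = (o + (4 + o**2))/(o + o) = (4 + o + o**2)/((2*o)) = (4 + o + o**2)*(1/(2*o)) = (4 + o + o**2)/(2*o))
x(J) = 28*J (x(J) = 4*(J*7) = 4*(7*J) = 28*J)
((-9 - 1*83) + U(22))*x(-19) = ((-9 - 1*83) + (1/2)*(4 + 22 + 22**2)/22)*(28*(-19)) = ((-9 - 83) + (1/2)*(1/22)*(4 + 22 + 484))*(-532) = (-92 + (1/2)*(1/22)*510)*(-532) = (-92 + 255/22)*(-532) = -1769/22*(-532) = 470554/11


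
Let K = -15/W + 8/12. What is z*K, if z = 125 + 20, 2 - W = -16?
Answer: -145/6 ≈ -24.167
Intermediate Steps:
W = 18 (W = 2 - 1*(-16) = 2 + 16 = 18)
z = 145
K = -⅙ (K = -15/18 + 8/12 = -15*1/18 + 8*(1/12) = -⅚ + ⅔ = -⅙ ≈ -0.16667)
z*K = 145*(-⅙) = -145/6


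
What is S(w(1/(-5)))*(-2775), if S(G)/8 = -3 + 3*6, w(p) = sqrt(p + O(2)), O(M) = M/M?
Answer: -333000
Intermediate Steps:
O(M) = 1
w(p) = sqrt(1 + p) (w(p) = sqrt(p + 1) = sqrt(1 + p))
S(G) = 120 (S(G) = 8*(-3 + 3*6) = 8*(-3 + 18) = 8*15 = 120)
S(w(1/(-5)))*(-2775) = 120*(-2775) = -333000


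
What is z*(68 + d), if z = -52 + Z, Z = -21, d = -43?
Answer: -1825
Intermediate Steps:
z = -73 (z = -52 - 21 = -73)
z*(68 + d) = -73*(68 - 43) = -73*25 = -1825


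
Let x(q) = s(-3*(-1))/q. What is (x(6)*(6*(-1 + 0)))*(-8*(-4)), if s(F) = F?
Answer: -96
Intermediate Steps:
x(q) = 3/q (x(q) = (-3*(-1))/q = 3/q)
(x(6)*(6*(-1 + 0)))*(-8*(-4)) = ((3/6)*(6*(-1 + 0)))*(-8*(-4)) = ((3*(1/6))*(6*(-1)))*32 = ((1/2)*(-6))*32 = -3*32 = -96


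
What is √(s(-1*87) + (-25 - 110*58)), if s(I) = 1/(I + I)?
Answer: I*√193917954/174 ≈ 80.031*I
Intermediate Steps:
s(I) = 1/(2*I)
√(s(-1*87) + (-25 - 110*58)) = √(1/(2*((-1*87))) + (-25 - 110*58)) = √((½)/(-87) + (-25 - 6380)) = √((½)*(-1/87) - 6405) = √(-1/174 - 6405) = √(-1114471/174) = I*√193917954/174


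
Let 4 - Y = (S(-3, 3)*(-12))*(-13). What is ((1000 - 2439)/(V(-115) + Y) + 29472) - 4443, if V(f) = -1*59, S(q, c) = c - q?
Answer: 24805178/991 ≈ 25030.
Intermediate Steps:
V(f) = -59
Y = -932 (Y = 4 - (3 - 1*(-3))*(-12)*(-13) = 4 - (3 + 3)*(-12)*(-13) = 4 - 6*(-12)*(-13) = 4 - (-72)*(-13) = 4 - 1*936 = 4 - 936 = -932)
((1000 - 2439)/(V(-115) + Y) + 29472) - 4443 = ((1000 - 2439)/(-59 - 932) + 29472) - 4443 = (-1439/(-991) + 29472) - 4443 = (-1439*(-1/991) + 29472) - 4443 = (1439/991 + 29472) - 4443 = 29208191/991 - 4443 = 24805178/991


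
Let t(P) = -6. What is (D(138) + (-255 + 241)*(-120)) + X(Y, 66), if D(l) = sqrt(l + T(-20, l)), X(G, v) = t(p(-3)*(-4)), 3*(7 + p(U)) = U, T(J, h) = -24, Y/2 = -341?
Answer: 1674 + sqrt(114) ≈ 1684.7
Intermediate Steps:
Y = -682 (Y = 2*(-341) = -682)
p(U) = -7 + U/3
X(G, v) = -6
D(l) = sqrt(-24 + l) (D(l) = sqrt(l - 24) = sqrt(-24 + l))
(D(138) + (-255 + 241)*(-120)) + X(Y, 66) = (sqrt(-24 + 138) + (-255 + 241)*(-120)) - 6 = (sqrt(114) - 14*(-120)) - 6 = (sqrt(114) + 1680) - 6 = (1680 + sqrt(114)) - 6 = 1674 + sqrt(114)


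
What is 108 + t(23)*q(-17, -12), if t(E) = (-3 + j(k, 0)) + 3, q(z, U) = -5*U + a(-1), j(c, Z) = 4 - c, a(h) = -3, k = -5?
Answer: 621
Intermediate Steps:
q(z, U) = -3 - 5*U (q(z, U) = -5*U - 3 = -3 - 5*U)
t(E) = 9 (t(E) = (-3 + (4 - 1*(-5))) + 3 = (-3 + (4 + 5)) + 3 = (-3 + 9) + 3 = 6 + 3 = 9)
108 + t(23)*q(-17, -12) = 108 + 9*(-3 - 5*(-12)) = 108 + 9*(-3 + 60) = 108 + 9*57 = 108 + 513 = 621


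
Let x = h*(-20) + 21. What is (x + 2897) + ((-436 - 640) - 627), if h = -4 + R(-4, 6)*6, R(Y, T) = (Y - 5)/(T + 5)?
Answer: 15325/11 ≈ 1393.2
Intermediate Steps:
R(Y, T) = (-5 + Y)/(5 + T)
h = -98/11 (h = -4 + ((-5 - 4)/(5 + 6))*6 = -4 + (-9/11)*6 = -4 + ((1/11)*(-9))*6 = -4 - 9/11*6 = -4 - 54/11 = -98/11 ≈ -8.9091)
x = 2191/11 (x = -98/11*(-20) + 21 = 1960/11 + 21 = 2191/11 ≈ 199.18)
(x + 2897) + ((-436 - 640) - 627) = (2191/11 + 2897) + ((-436 - 640) - 627) = 34058/11 + (-1076 - 627) = 34058/11 - 1703 = 15325/11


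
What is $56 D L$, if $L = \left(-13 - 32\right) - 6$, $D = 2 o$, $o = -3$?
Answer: $17136$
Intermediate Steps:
$D = -6$ ($D = 2 \left(-3\right) = -6$)
$L = -51$ ($L = -45 - 6 = -51$)
$56 D L = 56 \left(-6\right) \left(-51\right) = \left(-336\right) \left(-51\right) = 17136$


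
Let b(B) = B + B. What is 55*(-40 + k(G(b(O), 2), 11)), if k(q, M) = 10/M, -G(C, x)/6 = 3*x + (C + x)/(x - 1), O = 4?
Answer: -2150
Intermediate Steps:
b(B) = 2*B
G(C, x) = -18*x - 6*(C + x)/(-1 + x) (G(C, x) = -6*(3*x + (C + x)/(x - 1)) = -6*(3*x + (C + x)/(-1 + x)) = -18*x - 6*(C + x)/(-1 + x))
55*(-40 + k(G(b(O), 2), 11)) = 55*(-40 + 10/11) = 55*(-430/11) = -2150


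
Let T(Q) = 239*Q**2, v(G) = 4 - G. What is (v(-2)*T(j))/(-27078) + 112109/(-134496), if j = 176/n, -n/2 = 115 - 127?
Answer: -2234610061/606980448 ≈ -3.6815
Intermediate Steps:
n = 24 (n = -2*(115 - 127) = -2*(-12) = 24)
j = 22/3 (j = 176/24 = 176*(1/24) = 22/3 ≈ 7.3333)
(v(-2)*T(j))/(-27078) + 112109/(-134496) = ((4 - 1*(-2))*(239*(22/3)**2))/(-27078) + 112109/(-134496) = ((4 + 2)*(239*(484/9)))*(-1/27078) + 112109*(-1/134496) = (6*(115676/9))*(-1/27078) - 112109/134496 = (231352/3)*(-1/27078) - 112109/134496 = -115676/40617 - 112109/134496 = -2234610061/606980448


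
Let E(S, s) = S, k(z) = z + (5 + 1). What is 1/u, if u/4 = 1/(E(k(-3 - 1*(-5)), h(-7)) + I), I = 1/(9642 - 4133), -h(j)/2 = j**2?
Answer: 44073/22036 ≈ 2.0000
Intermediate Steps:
h(j) = -2*j**2
k(z) = 6 + z (k(z) = z + 6 = 6 + z)
I = 1/5509 ≈ 0.00018152
u = 22036/44073 (u = 4/((6 + (-3 - 1*(-5))) + 1/5509) = 4/((6 + (-3 + 5)) + 1/5509) = 4/((6 + 2) + 1/5509) = 4/(8 + 1/5509) = 4/(44073/5509) = 4*(5509/44073) = 22036/44073 ≈ 0.49999)
1/u = 1/(22036/44073) = 44073/22036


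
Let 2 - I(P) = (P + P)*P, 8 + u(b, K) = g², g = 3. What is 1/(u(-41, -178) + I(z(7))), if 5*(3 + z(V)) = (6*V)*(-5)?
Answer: -1/4047 ≈ -0.00024710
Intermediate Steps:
u(b, K) = 1 (u(b, K) = -8 + 3² = -8 + 9 = 1)
z(V) = -3 - 6*V (z(V) = -3 + ((6*V)*(-5))/5 = -3 + (-30*V)/5 = -3 - 6*V)
I(P) = 2 - 2*P² (I(P) = 2 - (P + P)*P = 2 - 2*P*P = 2 - 2*P²)
1/(u(-41, -178) + I(z(7))) = 1/(1 + (2 - 2*(-3 - 6*7)²)) = 1/(1 + (2 - 2*(-3 - 42)²)) = 1/(1 + (2 - 2*(-45)²)) = 1/(1 + (2 - 2*2025)) = 1/(1 + (2 - 4050)) = 1/(1 - 4048) = 1/(-4047) = -1/4047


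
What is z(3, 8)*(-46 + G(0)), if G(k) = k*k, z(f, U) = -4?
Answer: 184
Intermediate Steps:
G(k) = k**2
z(3, 8)*(-46 + G(0)) = -4*(-46 + 0**2) = -4*(-46 + 0) = -4*(-46) = 184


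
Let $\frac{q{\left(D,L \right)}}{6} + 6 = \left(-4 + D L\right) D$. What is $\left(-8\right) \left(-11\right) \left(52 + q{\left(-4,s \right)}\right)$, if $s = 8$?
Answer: $77440$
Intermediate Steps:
$q{\left(D,L \right)} = -36 + 6 D \left(-4 + D L\right)$ ($q{\left(D,L \right)} = -36 + 6 \left(-4 + D L\right) D = -36 + 6 D \left(-4 + D L\right)$)
$\left(-8\right) \left(-11\right) \left(52 + q{\left(-4,s \right)}\right) = \left(-8\right) \left(-11\right) \left(52 - \left(-60 - 768\right)\right) = 88 \left(52 + \left(-36 + 96 + 6 \cdot 8 \cdot 16\right)\right) = 88 \left(52 + \left(-36 + 96 + 768\right)\right) = 88 \left(52 + 828\right) = 88 \cdot 880 = 77440$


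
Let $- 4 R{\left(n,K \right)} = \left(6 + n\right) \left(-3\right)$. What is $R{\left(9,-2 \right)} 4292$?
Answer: $48285$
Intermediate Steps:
$R{\left(n,K \right)} = \frac{9}{2} + \frac{3 n}{4}$ ($R{\left(n,K \right)} = - \frac{\left(6 + n\right) \left(-3\right)}{4} = - \frac{-18 - 3 n}{4} = \frac{9}{2} + \frac{3 n}{4}$)
$R{\left(9,-2 \right)} 4292 = \left(\frac{9}{2} + \frac{3}{4} \cdot 9\right) 4292 = \left(\frac{9}{2} + \frac{27}{4}\right) 4292 = \frac{45}{4} \cdot 4292 = 48285$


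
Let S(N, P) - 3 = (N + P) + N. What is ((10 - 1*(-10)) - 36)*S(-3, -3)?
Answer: 96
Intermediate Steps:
S(N, P) = 3 + P + 2*N (S(N, P) = 3 + ((N + P) + N) = 3 + (P + 2*N) = 3 + P + 2*N)
((10 - 1*(-10)) - 36)*S(-3, -3) = ((10 - 1*(-10)) - 36)*(3 - 3 + 2*(-3)) = ((10 + 10) - 36)*(3 - 3 - 6) = (20 - 36)*(-6) = -16*(-6) = 96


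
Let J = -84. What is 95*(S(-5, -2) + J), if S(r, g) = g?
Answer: -8170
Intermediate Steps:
95*(S(-5, -2) + J) = 95*(-2 - 84) = 95*(-86) = -8170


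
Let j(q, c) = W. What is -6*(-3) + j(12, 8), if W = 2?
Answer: 20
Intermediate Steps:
j(q, c) = 2
-6*(-3) + j(12, 8) = -6*(-3) + 2 = 18 + 2 = 20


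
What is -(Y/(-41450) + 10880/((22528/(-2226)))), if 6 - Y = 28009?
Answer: 1959456493/1823800 ≈ 1074.4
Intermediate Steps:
Y = -28003 (Y = 6 - 1*28009 = 6 - 28009 = -28003)
-(Y/(-41450) + 10880/((22528/(-2226)))) = -(-28003/(-41450) + 10880/((22528/(-2226)))) = -(-28003*(-1/41450) + 10880/((22528*(-1/2226)))) = -(28003/41450 + 10880/(-11264/1113)) = -(28003/41450 + 10880*(-1113/11264)) = -(28003/41450 - 94605/88) = -1*(-1959456493/1823800) = 1959456493/1823800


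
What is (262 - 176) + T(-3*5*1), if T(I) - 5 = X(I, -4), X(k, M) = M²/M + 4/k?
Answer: 1301/15 ≈ 86.733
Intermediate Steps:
X(k, M) = M + 4/k
T(I) = 1 + 4/I (T(I) = 5 + (-4 + 4/I) = 1 + 4/I)
(262 - 176) + T(-3*5*1) = (262 - 176) + (4 - 3*5*1)/((-3*5*1)) = 86 + (4 - 15*1)/((-15*1)) = 86 + (4 - 15)/(-15) = 86 - 1/15*(-11) = 86 + 11/15 = 1301/15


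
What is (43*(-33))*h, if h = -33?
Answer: 46827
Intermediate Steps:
(43*(-33))*h = (43*(-33))*(-33) = -1419*(-33) = 46827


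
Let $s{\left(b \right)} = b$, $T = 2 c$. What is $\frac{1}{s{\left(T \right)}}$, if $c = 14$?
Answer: $\frac{1}{28} \approx 0.035714$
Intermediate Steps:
$T = 28$ ($T = 2 \cdot 14 = 28$)
$\frac{1}{s{\left(T \right)}} = \frac{1}{28}$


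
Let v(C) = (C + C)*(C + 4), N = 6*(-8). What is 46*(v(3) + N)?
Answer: -276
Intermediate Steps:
N = -48
v(C) = 2*C*(4 + C) (v(C) = (2*C)*(4 + C) = 2*C*(4 + C))
46*(v(3) + N) = 46*(2*3*(4 + 3) - 48) = 46*(2*3*7 - 48) = 46*(42 - 48) = 46*(-6) = -276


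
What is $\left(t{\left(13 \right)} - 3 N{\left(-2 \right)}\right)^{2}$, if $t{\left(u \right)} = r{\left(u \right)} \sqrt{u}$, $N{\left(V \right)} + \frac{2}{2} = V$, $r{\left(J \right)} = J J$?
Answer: $371374 + 3042 \sqrt{13} \approx 3.8234 \cdot 10^{5}$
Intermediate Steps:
$r{\left(J \right)} = J^{2}$
$N{\left(V \right)} = -1 + V$
$t{\left(u \right)} = u^{\frac{5}{2}}$ ($t{\left(u \right)} = u^{2} \sqrt{u} = u^{\frac{5}{2}}$)
$\left(t{\left(13 \right)} - 3 N{\left(-2 \right)}\right)^{2} = \left(13^{\frac{5}{2}} - 3 \left(-1 - 2\right)\right)^{2} = \left(169 \sqrt{13} - -9\right)^{2} = \left(169 \sqrt{13} + 9\right)^{2} = \left(9 + 169 \sqrt{13}\right)^{2}$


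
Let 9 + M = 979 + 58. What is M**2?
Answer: 1056784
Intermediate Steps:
M = 1028 (M = -9 + (979 + 58) = -9 + 1037 = 1028)
M**2 = 1028**2 = 1056784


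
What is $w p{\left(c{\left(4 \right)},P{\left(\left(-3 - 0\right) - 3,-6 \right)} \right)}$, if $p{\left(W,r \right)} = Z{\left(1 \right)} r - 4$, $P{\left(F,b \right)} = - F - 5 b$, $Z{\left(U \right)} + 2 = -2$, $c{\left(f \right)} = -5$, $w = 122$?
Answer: $-18056$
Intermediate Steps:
$Z{\left(U \right)} = -4$ ($Z{\left(U \right)} = -2 - 2 = -4$)
$p{\left(W,r \right)} = -4 - 4 r$ ($p{\left(W,r \right)} = - 4 r - 4 = -4 - 4 r$)
$w p{\left(c{\left(4 \right)},P{\left(\left(-3 - 0\right) - 3,-6 \right)} \right)} = 122 \left(-4 - 4 \left(- (\left(-3 - 0\right) - 3) - -30\right)\right) = 122 \left(-4 - 4 \left(- (\left(-3 + 0\right) - 3) + 30\right)\right) = 122 \left(-4 - 4 \left(- (-3 - 3) + 30\right)\right) = 122 \left(-4 - 4 \left(\left(-1\right) \left(-6\right) + 30\right)\right) = 122 \left(-4 - 4 \left(6 + 30\right)\right) = 122 \left(-4 - 144\right) = 122 \left(-148\right) = -18056$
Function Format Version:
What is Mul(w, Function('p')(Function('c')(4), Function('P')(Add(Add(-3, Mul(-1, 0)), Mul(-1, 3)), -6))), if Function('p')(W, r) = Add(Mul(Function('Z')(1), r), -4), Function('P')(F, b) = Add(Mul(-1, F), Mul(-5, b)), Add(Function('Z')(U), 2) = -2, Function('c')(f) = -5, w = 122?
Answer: -18056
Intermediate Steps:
Function('Z')(U) = -4 (Function('Z')(U) = Add(-2, -2) = -4)
Function('p')(W, r) = Add(-4, Mul(-4, r)) (Function('p')(W, r) = Add(Mul(-4, r), -4) = Add(-4, Mul(-4, r)))
Mul(w, Function('p')(Function('c')(4), Function('P')(Add(Add(-3, Mul(-1, 0)), Mul(-1, 3)), -6))) = Mul(122, Add(-4, Mul(-4, Add(Mul(-1, Add(Add(-3, Mul(-1, 0)), Mul(-1, 3))), Mul(-5, -6))))) = Mul(122, Add(-4, Mul(-4, Add(Mul(-1, Add(Add(-3, 0), -3)), 30)))) = Mul(122, Add(-4, Mul(-4, Add(Mul(-1, Add(-3, -3)), 30)))) = Mul(122, Add(-4, Mul(-4, Add(Mul(-1, -6), 30)))) = Mul(122, Add(-4, Mul(-4, Add(6, 30)))) = Mul(122, Add(-4, Mul(-4, 36))) = Mul(122, Add(-4, -144)) = Mul(122, -148) = -18056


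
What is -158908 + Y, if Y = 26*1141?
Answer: -129242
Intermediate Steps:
Y = 29666
-158908 + Y = -158908 + 29666 = -129242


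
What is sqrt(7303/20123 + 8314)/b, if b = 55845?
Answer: sqrt(134671104831)/224753787 ≈ 0.0016328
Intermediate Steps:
sqrt(7303/20123 + 8314)/b = sqrt(7303/20123 + 8314)/55845 = sqrt(7303*(1/20123) + 8314)*(1/55845) = sqrt(7303/20123 + 8314)*(1/55845) = sqrt(167309925/20123)*(1/55845) = (5*sqrt(134671104831)/20123)*(1/55845) = sqrt(134671104831)/224753787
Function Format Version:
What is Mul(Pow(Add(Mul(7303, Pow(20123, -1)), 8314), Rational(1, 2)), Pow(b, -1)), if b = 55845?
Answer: Mul(Rational(1, 224753787), Pow(134671104831, Rational(1, 2))) ≈ 0.0016328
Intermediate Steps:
Mul(Pow(Add(Mul(7303, Pow(20123, -1)), 8314), Rational(1, 2)), Pow(b, -1)) = Mul(Pow(Add(Mul(7303, Pow(20123, -1)), 8314), Rational(1, 2)), Pow(55845, -1)) = Mul(Pow(Add(Mul(7303, Rational(1, 20123)), 8314), Rational(1, 2)), Rational(1, 55845)) = Mul(Pow(Add(Rational(7303, 20123), 8314), Rational(1, 2)), Rational(1, 55845)) = Mul(Pow(Rational(167309925, 20123), Rational(1, 2)), Rational(1, 55845)) = Mul(Mul(Rational(5, 20123), Pow(134671104831, Rational(1, 2))), Rational(1, 55845)) = Mul(Rational(1, 224753787), Pow(134671104831, Rational(1, 2)))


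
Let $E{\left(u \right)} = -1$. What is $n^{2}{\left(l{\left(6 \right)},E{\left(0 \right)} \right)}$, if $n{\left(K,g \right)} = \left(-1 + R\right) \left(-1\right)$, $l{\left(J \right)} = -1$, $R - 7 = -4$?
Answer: $4$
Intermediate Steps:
$R = 3$ ($R = 7 - 4 = 3$)
$n{\left(K,g \right)} = -2$ ($n{\left(K,g \right)} = \left(-1 + 3\right) \left(-1\right) = 2 \left(-1\right) = -2$)
$n^{2}{\left(l{\left(6 \right)},E{\left(0 \right)} \right)} = \left(-2\right)^{2} = 4$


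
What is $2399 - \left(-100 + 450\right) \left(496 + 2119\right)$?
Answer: $-912851$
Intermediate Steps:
$2399 - \left(-100 + 450\right) \left(496 + 2119\right) = 2399 - 350 \cdot 2615 = 2399 - 915250 = -912851$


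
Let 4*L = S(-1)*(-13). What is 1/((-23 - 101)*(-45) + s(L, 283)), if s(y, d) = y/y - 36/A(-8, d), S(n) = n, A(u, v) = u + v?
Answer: 275/1534739 ≈ 0.00017918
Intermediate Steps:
L = 13/4 (L = (-1*(-13))/4 = (¼)*13 = 13/4 ≈ 3.2500)
s(y, d) = 1 - 36/(-8 + d) (s(y, d) = y/y - 36/(-8 + d) = 1 - 36/(-8 + d))
1/((-23 - 101)*(-45) + s(L, 283)) = 1/((-23 - 101)*(-45) + (-44 + 283)/(-8 + 283)) = 1/(-124*(-45) + 239/275) = 1/(5580 + (1/275)*239) = 1/(5580 + 239/275) = 1/(1534739/275) = 275/1534739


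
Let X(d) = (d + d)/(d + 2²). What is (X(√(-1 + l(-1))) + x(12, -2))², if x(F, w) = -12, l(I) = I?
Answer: 4*(-263*I + 120*√2)/(-7*I + 4*√2) ≈ 138.32 - 14.806*I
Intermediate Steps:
X(d) = 2*d/(4 + d) (X(d) = (2*d)/(d + 4) = (2*d)/(4 + d) = 2*d/(4 + d))
(X(√(-1 + l(-1))) + x(12, -2))² = (2*√(-1 - 1)/(4 + √(-1 - 1)) - 12)² = (2*√(-2)/(4 + √(-2)) - 12)² = (2*(I*√2)/(4 + I*√2) - 12)² = (2*I*√2/(4 + I*√2) - 12)² = (-12 + 2*I*√2/(4 + I*√2))²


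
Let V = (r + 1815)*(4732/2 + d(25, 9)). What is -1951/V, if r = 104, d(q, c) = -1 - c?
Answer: -1951/4521164 ≈ -0.00043153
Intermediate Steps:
V = 4521164 (V = (104 + 1815)*(4732/2 + (-1 - 1*9)) = 1919*(4732*(½) + (-1 - 9)) = 1919*(2366 - 10) = 1919*2356 = 4521164)
-1951/V = -1951/4521164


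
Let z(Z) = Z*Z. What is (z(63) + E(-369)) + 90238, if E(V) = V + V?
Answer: 93469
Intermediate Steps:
z(Z) = Z²
E(V) = 2*V
(z(63) + E(-369)) + 90238 = (63² + 2*(-369)) + 90238 = (3969 - 738) + 90238 = 3231 + 90238 = 93469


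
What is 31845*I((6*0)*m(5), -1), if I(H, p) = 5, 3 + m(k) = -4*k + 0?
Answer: 159225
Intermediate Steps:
m(k) = -3 - 4*k (m(k) = -3 + (-4*k + 0) = -3 - 4*k)
31845*I((6*0)*m(5), -1) = 31845*5 = 159225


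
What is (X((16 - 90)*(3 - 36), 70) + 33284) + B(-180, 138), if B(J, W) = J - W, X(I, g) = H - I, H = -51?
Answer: 30473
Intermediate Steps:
X(I, g) = -51 - I
(X((16 - 90)*(3 - 36), 70) + 33284) + B(-180, 138) = ((-51 - (16 - 90)*(3 - 36)) + 33284) + (-180 - 1*138) = ((-51 - (-74)*(-33)) + 33284) + (-180 - 138) = ((-51 - 1*2442) + 33284) - 318 = ((-51 - 2442) + 33284) - 318 = (-2493 + 33284) - 318 = 30791 - 318 = 30473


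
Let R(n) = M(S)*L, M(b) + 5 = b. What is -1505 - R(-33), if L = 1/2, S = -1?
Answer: -1502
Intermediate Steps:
M(b) = -5 + b
L = ½ ≈ 0.50000
R(n) = -3 (R(n) = (-5 - 1)*(½) = -6*½ = -3)
-1505 - R(-33) = -1505 - 1*(-3) = -1505 + 3 = -1502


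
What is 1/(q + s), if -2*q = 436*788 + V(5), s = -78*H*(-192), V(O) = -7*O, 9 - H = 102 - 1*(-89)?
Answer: -2/5794797 ≈ -3.4514e-7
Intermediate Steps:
H = -182 (H = 9 - (102 - 1*(-89)) = 9 - (102 + 89) = 9 - 1*191 = 9 - 191 = -182)
s = -2725632 (s = -78*(-182)*(-192) = 14196*(-192) = -2725632)
q = -343533/2 (q = -(436*788 - 7*5)/2 = -(343568 - 35)/2 = -1/2*343533 = -343533/2 ≈ -1.7177e+5)
1/(q + s) = 1/(-343533/2 - 2725632) = 1/(-5794797/2) = -2/5794797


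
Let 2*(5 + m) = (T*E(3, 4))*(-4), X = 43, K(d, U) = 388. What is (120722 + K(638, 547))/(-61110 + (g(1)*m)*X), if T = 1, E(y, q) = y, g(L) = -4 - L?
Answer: -24222/11749 ≈ -2.0616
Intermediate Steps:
m = -11 (m = -5 + ((1*3)*(-4))/2 = -5 + (3*(-4))/2 = -5 + (½)*(-12) = -5 - 6 = -11)
(120722 + K(638, 547))/(-61110 + (g(1)*m)*X) = (120722 + 388)/(-61110 + ((-4 - 1*1)*(-11))*43) = 121110/(-61110 + ((-4 - 1)*(-11))*43) = 121110/(-61110 - 5*(-11)*43) = 121110/(-61110 + 55*43) = 121110/(-61110 + 2365) = 121110/(-58745) = 121110*(-1/58745) = -24222/11749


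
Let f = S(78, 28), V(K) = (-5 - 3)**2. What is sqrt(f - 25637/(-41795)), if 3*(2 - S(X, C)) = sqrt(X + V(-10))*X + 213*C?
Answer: sqrt(-3468117043235 - 45417372650*sqrt(142))/41795 ≈ 47.908*I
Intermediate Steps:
V(K) = 64 (V(K) = (-8)**2 = 64)
S(X, C) = 2 - 71*C - X*sqrt(64 + X)/3 (S(X, C) = 2 - (sqrt(X + 64)*X + 213*C)/3 = 2 - (sqrt(64 + X)*X + 213*C)/3 = 2 - (X*sqrt(64 + X) + 213*C)/3 = 2 - (213*C + X*sqrt(64 + X))/3 = 2 + (-71*C - X*sqrt(64 + X)/3) = 2 - 71*C - X*sqrt(64 + X)/3)
f = -1986 - 26*sqrt(142) (f = 2 - 71*28 - 1/3*78*sqrt(64 + 78) = 2 - 1988 - 1/3*78*sqrt(142) = 2 - 1988 - 26*sqrt(142) = -1986 - 26*sqrt(142) ≈ -2295.8)
sqrt(f - 25637/(-41795)) = sqrt((-1986 - 26*sqrt(142)) - 25637/(-41795)) = sqrt((-1986 - 26*sqrt(142)) - 25637*(-1/41795)) = sqrt((-1986 - 26*sqrt(142)) + 25637/41795) = sqrt(-82979233/41795 - 26*sqrt(142))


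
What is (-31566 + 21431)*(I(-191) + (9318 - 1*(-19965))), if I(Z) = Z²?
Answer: -666518140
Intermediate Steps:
(-31566 + 21431)*(I(-191) + (9318 - 1*(-19965))) = (-31566 + 21431)*((-191)² + (9318 - 1*(-19965))) = -10135*(36481 + (9318 + 19965)) = -10135*(36481 + 29283) = -10135*65764 = -666518140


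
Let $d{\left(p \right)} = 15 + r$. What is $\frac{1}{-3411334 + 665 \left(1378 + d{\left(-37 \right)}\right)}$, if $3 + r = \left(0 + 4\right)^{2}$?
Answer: $- \frac{1}{2476344} \approx -4.0382 \cdot 10^{-7}$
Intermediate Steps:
$r = 13$ ($r = -3 + \left(0 + 4\right)^{2} = -3 + 4^{2} = -3 + 16 = 13$)
$d{\left(p \right)} = 28$ ($d{\left(p \right)} = 15 + 13 = 28$)
$\frac{1}{-3411334 + 665 \left(1378 + d{\left(-37 \right)}\right)} = \frac{1}{-3411334 + 665 \left(1378 + 28\right)} = \frac{1}{-3411334 + 665 \cdot 1406} = \frac{1}{-3411334 + 934990} = \frac{1}{-2476344} = - \frac{1}{2476344}$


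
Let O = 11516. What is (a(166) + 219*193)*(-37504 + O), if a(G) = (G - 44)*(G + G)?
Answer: -2151052748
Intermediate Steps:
a(G) = 2*G*(-44 + G) (a(G) = (-44 + G)*(2*G) = 2*G*(-44 + G))
(a(166) + 219*193)*(-37504 + O) = (2*166*(-44 + 166) + 219*193)*(-37504 + 11516) = (2*166*122 + 42267)*(-25988) = (40504 + 42267)*(-25988) = 82771*(-25988) = -2151052748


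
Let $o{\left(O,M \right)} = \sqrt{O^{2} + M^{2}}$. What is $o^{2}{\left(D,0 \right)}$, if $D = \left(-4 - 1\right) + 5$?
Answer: $0$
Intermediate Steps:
$D = 0$ ($D = -5 + 5 = 0$)
$o{\left(O,M \right)} = \sqrt{M^{2} + O^{2}}$
$o^{2}{\left(D,0 \right)} = \left(\sqrt{0^{2} + 0^{2}}\right)^{2} = \left(\sqrt{0 + 0}\right)^{2} = \left(\sqrt{0}\right)^{2} = 0^{2} = 0$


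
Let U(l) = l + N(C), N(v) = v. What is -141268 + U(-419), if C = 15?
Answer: -141672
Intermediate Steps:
U(l) = 15 + l (U(l) = l + 15 = 15 + l)
-141268 + U(-419) = -141268 + (15 - 419) = -141268 - 404 = -141672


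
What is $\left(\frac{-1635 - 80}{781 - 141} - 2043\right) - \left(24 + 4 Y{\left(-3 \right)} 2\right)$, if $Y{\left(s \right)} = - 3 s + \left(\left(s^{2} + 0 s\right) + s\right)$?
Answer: $- \frac{280279}{128} \approx -2189.7$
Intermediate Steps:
$Y{\left(s \right)} = s^{2} - 2 s$ ($Y{\left(s \right)} = - 3 s + \left(\left(s^{2} + 0\right) + s\right) = - 3 s + \left(s^{2} + s\right) = - 3 s + \left(s + s^{2}\right) = s^{2} - 2 s$)
$\left(\frac{-1635 - 80}{781 - 141} - 2043\right) - \left(24 + 4 Y{\left(-3 \right)} 2\right) = \left(\frac{-1635 - 80}{781 - 141} - 2043\right) - \left(24 + 4 - 3 \left(-2 - 3\right) 2\right) = \left(- \frac{1715}{640} - 2043\right) - \left(24 + 4 \left(-3\right) \left(-5\right) 2\right) = \left(\left(-1715\right) \frac{1}{640} - 2043\right) - \left(24 + 4 \cdot 15 \cdot 2\right) = \left(- \frac{343}{128} - 2043\right) - 144 = - \frac{261847}{128} - 144 = - \frac{280279}{128}$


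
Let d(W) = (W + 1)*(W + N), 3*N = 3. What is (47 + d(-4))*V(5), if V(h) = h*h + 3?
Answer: 1568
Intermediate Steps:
N = 1 (N = (1/3)*3 = 1)
d(W) = (1 + W)**2 (d(W) = (W + 1)*(W + 1) = (1 + W)*(1 + W) = (1 + W)**2)
V(h) = 3 + h**2 (V(h) = h**2 + 3 = 3 + h**2)
(47 + d(-4))*V(5) = (47 + (1 + (-4)**2 + 2*(-4)))*(3 + 5**2) = (47 + (1 + 16 - 8))*(3 + 25) = (47 + 9)*28 = 56*28 = 1568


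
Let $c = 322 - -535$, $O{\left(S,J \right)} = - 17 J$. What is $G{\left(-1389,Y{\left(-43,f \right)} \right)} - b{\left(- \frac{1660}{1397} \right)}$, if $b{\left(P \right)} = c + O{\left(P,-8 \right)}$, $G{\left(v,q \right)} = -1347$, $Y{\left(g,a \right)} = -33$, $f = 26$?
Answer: $-2340$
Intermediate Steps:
$c = 857$ ($c = 322 + 535 = 857$)
$b{\left(P \right)} = 993$ ($b{\left(P \right)} = 857 - -136 = 857 + 136 = 993$)
$G{\left(-1389,Y{\left(-43,f \right)} \right)} - b{\left(- \frac{1660}{1397} \right)} = -1347 - 993 = -2340$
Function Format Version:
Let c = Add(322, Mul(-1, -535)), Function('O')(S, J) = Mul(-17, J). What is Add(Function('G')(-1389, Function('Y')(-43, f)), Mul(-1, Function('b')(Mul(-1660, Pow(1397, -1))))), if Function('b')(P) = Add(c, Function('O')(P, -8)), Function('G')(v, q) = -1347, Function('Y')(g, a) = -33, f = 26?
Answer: -2340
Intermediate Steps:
c = 857 (c = Add(322, 535) = 857)
Function('b')(P) = 993 (Function('b')(P) = Add(857, Mul(-17, -8)) = Add(857, 136) = 993)
Add(Function('G')(-1389, Function('Y')(-43, f)), Mul(-1, Function('b')(Mul(-1660, Pow(1397, -1))))) = Add(-1347, Mul(-1, 993)) = Add(-1347, -993) = -2340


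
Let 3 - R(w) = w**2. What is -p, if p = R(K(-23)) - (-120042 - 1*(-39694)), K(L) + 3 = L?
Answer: -79675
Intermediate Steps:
K(L) = -3 + L
R(w) = 3 - w**2
p = 79675 (p = (3 - (-3 - 23)**2) - (-120042 - 1*(-39694)) = (3 - 1*(-26)**2) - (-120042 + 39694) = (3 - 1*676) - 1*(-80348) = (3 - 676) + 80348 = -673 + 80348 = 79675)
-p = -1*79675 = -79675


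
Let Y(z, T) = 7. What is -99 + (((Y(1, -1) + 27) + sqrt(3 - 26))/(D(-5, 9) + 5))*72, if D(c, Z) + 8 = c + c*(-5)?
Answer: 45 + 72*I*sqrt(23)/17 ≈ 45.0 + 20.312*I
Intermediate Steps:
D(c, Z) = -8 - 4*c (D(c, Z) = -8 + (c + c*(-5)) = -8 + (c - 5*c) = -8 - 4*c)
-99 + (((Y(1, -1) + 27) + sqrt(3 - 26))/(D(-5, 9) + 5))*72 = -99 + (((7 + 27) + sqrt(3 - 26))/((-8 - 4*(-5)) + 5))*72 = -99 + ((34 + sqrt(-23))/((-8 + 20) + 5))*72 = -99 + ((34 + I*sqrt(23))/(12 + 5))*72 = -99 + ((34 + I*sqrt(23))/17)*72 = -99 + ((34 + I*sqrt(23))*(1/17))*72 = -99 + (2 + I*sqrt(23)/17)*72 = -99 + (144 + 72*I*sqrt(23)/17) = 45 + 72*I*sqrt(23)/17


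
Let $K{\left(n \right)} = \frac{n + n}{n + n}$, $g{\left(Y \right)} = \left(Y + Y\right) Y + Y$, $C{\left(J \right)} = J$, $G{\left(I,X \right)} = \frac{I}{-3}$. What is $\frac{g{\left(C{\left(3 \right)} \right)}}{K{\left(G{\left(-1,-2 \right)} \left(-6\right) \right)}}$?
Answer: $21$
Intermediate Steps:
$G{\left(I,X \right)} = - \frac{I}{3}$ ($G{\left(I,X \right)} = I \left(- \frac{1}{3}\right) = - \frac{I}{3}$)
$g{\left(Y \right)} = Y + 2 Y^{2}$ ($g{\left(Y \right)} = 2 Y Y + Y = 2 Y^{2} + Y = Y + 2 Y^{2}$)
$K{\left(n \right)} = 1$ ($K{\left(n \right)} = \frac{2 n}{2 n} = 2 n \frac{1}{2 n} = 1$)
$\frac{g{\left(C{\left(3 \right)} \right)}}{K{\left(G{\left(-1,-2 \right)} \left(-6\right) \right)}} = \frac{3 \left(1 + 2 \cdot 3\right)}{1} = 3 \left(1 + 6\right) 1 = 3 \cdot 7 \cdot 1 = 21 \cdot 1 = 21$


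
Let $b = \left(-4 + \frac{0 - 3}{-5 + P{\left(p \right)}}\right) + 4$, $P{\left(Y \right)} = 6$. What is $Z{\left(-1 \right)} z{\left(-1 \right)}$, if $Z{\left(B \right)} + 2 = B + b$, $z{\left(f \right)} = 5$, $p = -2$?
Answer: $-30$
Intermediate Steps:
$b = -3$ ($b = \left(-4 + \frac{0 - 3}{-5 + 6}\right) + 4 = \left(-4 - \frac{3}{1}\right) + 4 = \left(-4 - 3\right) + 4 = -7 + 4 = -3$)
$Z{\left(B \right)} = -5 + B$ ($Z{\left(B \right)} = -2 + \left(B - 3\right) = -2 + \left(-3 + B\right) = -5 + B$)
$Z{\left(-1 \right)} z{\left(-1 \right)} = \left(-5 - 1\right) 5 = \left(-6\right) 5 = -30$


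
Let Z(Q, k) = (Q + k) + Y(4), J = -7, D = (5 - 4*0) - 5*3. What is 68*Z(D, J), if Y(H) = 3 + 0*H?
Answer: -952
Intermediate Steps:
Y(H) = 3 (Y(H) = 3 + 0 = 3)
D = -10 (D = (5 + 0) - 15 = 5 - 15 = -10)
Z(Q, k) = 3 + Q + k (Z(Q, k) = (Q + k) + 3 = 3 + Q + k)
68*Z(D, J) = 68*(3 - 10 - 7) = 68*(-14) = -952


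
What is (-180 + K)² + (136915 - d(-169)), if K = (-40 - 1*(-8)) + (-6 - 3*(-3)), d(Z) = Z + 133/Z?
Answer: 30549418/169 ≈ 1.8077e+5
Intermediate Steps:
K = -29 (K = (-40 + 8) + (-6 + 9) = -32 + 3 = -29)
(-180 + K)² + (136915 - d(-169)) = (-180 - 29)² + (136915 - (-169 + 133/(-169))) = (-209)² + (136915 - (-169 + 133*(-1/169))) = 43681 + (136915 - (-169 - 133/169)) = 43681 + (136915 - 1*(-28694/169)) = 43681 + (136915 + 28694/169) = 43681 + 23167329/169 = 30549418/169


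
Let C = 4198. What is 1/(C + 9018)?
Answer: 1/13216 ≈ 7.5666e-5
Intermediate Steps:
1/(C + 9018) = 1/(4198 + 9018) = 1/13216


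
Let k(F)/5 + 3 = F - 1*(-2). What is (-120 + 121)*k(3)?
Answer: 10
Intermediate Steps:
k(F) = -5 + 5*F (k(F) = -15 + 5*(F - 1*(-2)) = -15 + 5*(F + 2) = -15 + 5*(2 + F) = -15 + (10 + 5*F) = -5 + 5*F)
(-120 + 121)*k(3) = (-120 + 121)*(-5 + 5*3) = 1*(-5 + 15) = 1*10 = 10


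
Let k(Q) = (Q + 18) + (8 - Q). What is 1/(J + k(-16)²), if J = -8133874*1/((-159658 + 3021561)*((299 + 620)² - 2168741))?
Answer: 1894837357270/1280910057581457 ≈ 0.0014793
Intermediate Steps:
k(Q) = 26 (k(Q) = (18 + Q) + (8 - Q) = 26)
J = 4066937/1894837357270 (J = -8133874*1/(2861903*(919² - 2168741)) = -8133874*1/(2861903*(844561 - 2168741)) = -8133874/((-1324180*2861903)) = -8133874/(-3789674714540) = -8133874*(-1/3789674714540) = 4066937/1894837357270 ≈ 2.1463e-6)
1/(J + k(-16)²) = 1/(4066937/1894837357270 + 26²) = 1/(4066937/1894837357270 + 676) = 1/(1280910057581457/1894837357270) = 1894837357270/1280910057581457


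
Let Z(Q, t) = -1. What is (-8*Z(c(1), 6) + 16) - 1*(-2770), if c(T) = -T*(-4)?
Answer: 2794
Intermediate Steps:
c(T) = 4*T
(-8*Z(c(1), 6) + 16) - 1*(-2770) = (-8*(-1) + 16) - 1*(-2770) = (8 + 16) + 2770 = 24 + 2770 = 2794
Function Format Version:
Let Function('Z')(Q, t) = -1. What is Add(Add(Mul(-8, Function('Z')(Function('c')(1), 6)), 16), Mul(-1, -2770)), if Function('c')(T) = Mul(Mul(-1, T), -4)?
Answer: 2794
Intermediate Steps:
Function('c')(T) = Mul(4, T)
Add(Add(Mul(-8, Function('Z')(Function('c')(1), 6)), 16), Mul(-1, -2770)) = Add(Add(Mul(-8, -1), 16), Mul(-1, -2770)) = Add(Add(8, 16), 2770) = Add(24, 2770) = 2794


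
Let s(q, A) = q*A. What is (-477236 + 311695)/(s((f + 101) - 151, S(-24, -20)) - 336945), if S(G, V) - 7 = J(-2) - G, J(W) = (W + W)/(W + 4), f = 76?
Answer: 165541/336191 ≈ 0.49240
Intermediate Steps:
J(W) = 2*W/(4 + W) (J(W) = (2*W)/(4 + W) = 2*W/(4 + W))
S(G, V) = 5 - G (S(G, V) = 7 + (2*(-2)/(4 - 2) - G) = 7 + (2*(-2)/2 - G) = 7 + (2*(-2)*(½) - G) = 7 + (-2 - G) = 5 - G)
s(q, A) = A*q
(-477236 + 311695)/(s((f + 101) - 151, S(-24, -20)) - 336945) = (-477236 + 311695)/((5 - 1*(-24))*((76 + 101) - 151) - 336945) = -165541/((5 + 24)*(177 - 151) - 336945) = -165541/(29*26 - 336945) = -165541/(754 - 336945) = -165541/(-336191) = -165541*(-1/336191) = 165541/336191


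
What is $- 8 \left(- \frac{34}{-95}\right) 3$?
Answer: $- \frac{816}{95} \approx -8.5895$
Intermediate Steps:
$- 8 \left(- \frac{34}{-95}\right) 3 = - 8 \left(\left(-34\right) \left(- \frac{1}{95}\right)\right) 3 = \left(-8\right) \frac{34}{95} \cdot 3 = \left(- \frac{272}{95}\right) 3 = - \frac{816}{95}$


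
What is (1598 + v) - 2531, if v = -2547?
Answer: -3480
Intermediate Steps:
(1598 + v) - 2531 = (1598 - 2547) - 2531 = -949 - 2531 = -3480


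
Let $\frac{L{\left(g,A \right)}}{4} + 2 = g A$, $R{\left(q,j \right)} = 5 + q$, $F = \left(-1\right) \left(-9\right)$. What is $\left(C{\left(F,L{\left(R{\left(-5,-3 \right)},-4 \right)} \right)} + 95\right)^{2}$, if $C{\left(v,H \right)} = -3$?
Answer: $8464$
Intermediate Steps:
$F = 9$
$L{\left(g,A \right)} = -8 + 4 A g$ ($L{\left(g,A \right)} = -8 + 4 g A = -8 + 4 A g$)
$\left(C{\left(F,L{\left(R{\left(-5,-3 \right)},-4 \right)} \right)} + 95\right)^{2} = \left(-3 + 95\right)^{2} = 92^{2} = 8464$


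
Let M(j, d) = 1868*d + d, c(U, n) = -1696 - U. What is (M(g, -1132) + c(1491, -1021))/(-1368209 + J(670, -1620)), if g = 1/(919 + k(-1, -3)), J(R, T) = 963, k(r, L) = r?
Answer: 2118895/1367246 ≈ 1.5498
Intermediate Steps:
g = 1/918 (g = 1/(919 - 1) = 1/918 ≈ 0.0010893)
M(j, d) = 1869*d
(M(g, -1132) + c(1491, -1021))/(-1368209 + J(670, -1620)) = (1869*(-1132) + (-1696 - 1*1491))/(-1368209 + 963) = (-2115708 + (-1696 - 1491))/(-1367246) = (-2115708 - 3187)*(-1/1367246) = -2118895*(-1/1367246) = 2118895/1367246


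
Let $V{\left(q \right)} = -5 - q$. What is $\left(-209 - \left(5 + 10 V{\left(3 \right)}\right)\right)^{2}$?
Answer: $17956$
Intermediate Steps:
$\left(-209 - \left(5 + 10 V{\left(3 \right)}\right)\right)^{2} = \left(-209 - \left(5 + 10 \left(-5 - 3\right)\right)\right)^{2} = \left(-209 - -75\right)^{2} = \left(-209 + \left(-5 + 80\right)\right)^{2} = \left(-209 + 75\right)^{2} = \left(-134\right)^{2} = 17956$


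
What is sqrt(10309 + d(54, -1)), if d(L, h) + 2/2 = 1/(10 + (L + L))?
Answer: sqrt(143528710)/118 ≈ 101.53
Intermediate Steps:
d(L, h) = -1 + 1/(10 + 2*L) (d(L, h) = -1 + 1/(10 + (L + L)) = -1 + 1/(10 + 2*L))
sqrt(10309 + d(54, -1)) = sqrt(10309 + (-9/2 - 1*54)/(5 + 54)) = sqrt(10309 + (-9/2 - 54)/59) = sqrt(10309 + (1/59)*(-117/2)) = sqrt(10309 - 117/118) = sqrt(1216345/118) = sqrt(143528710)/118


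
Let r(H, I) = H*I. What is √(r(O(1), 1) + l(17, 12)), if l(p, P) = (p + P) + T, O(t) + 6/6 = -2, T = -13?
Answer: √13 ≈ 3.6056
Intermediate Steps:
O(t) = -3 (O(t) = -1 - 2 = -3)
l(p, P) = -13 + P + p (l(p, P) = (p + P) - 13 = (P + p) - 13 = -13 + P + p)
√(r(O(1), 1) + l(17, 12)) = √(-3*1 + (-13 + 12 + 17)) = √(-3 + 16) = √13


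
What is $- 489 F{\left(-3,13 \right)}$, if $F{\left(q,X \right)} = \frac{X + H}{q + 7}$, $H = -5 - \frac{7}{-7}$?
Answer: $- \frac{4401}{4} \approx -1100.3$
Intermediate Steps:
$H = -4$ ($H = -5 - -1 = -5 + 1 = -4$)
$F{\left(q,X \right)} = \frac{-4 + X}{7 + q}$ ($F{\left(q,X \right)} = \frac{X - 4}{q + 7} = \frac{-4 + X}{7 + q}$)
$- 489 F{\left(-3,13 \right)} = - 489 \frac{-4 + 13}{7 - 3} = - 489 \cdot \frac{1}{4} \cdot 9 = \left(-489\right) \frac{9}{4} = - \frac{4401}{4}$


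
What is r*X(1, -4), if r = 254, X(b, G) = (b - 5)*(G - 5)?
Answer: 9144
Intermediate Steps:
X(b, G) = (-5 + G)*(-5 + b) (X(b, G) = (-5 + b)*(-5 + G) = (-5 + G)*(-5 + b))
r*X(1, -4) = 254*(25 - 5*(-4) - 5*1 - 4*1) = 254*(25 + 20 - 5 - 4) = 254*36 = 9144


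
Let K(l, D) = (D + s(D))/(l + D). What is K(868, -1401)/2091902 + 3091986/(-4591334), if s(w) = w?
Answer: -861875332445352/1279815718570961 ≈ -0.67344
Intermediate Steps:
K(l, D) = 2*D/(D + l) (K(l, D) = (D + D)/(l + D) = (2*D)/(D + l) = 2*D/(D + l))
K(868, -1401)/2091902 + 3091986/(-4591334) = (2*(-1401)/(-1401 + 868))/2091902 + 3091986/(-4591334) = (2*(-1401)/(-533))*(1/2091902) + 3091986*(-1/4591334) = (2*(-1401)*(-1/533))*(1/2091902) - 1545993/2295667 = (2802/533)*(1/2091902) - 1545993/2295667 = 1401/557491883 - 1545993/2295667 = -861875332445352/1279815718570961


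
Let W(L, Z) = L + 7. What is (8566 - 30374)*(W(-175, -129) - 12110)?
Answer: 267758624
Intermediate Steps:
W(L, Z) = 7 + L
(8566 - 30374)*(W(-175, -129) - 12110) = (8566 - 30374)*((7 - 175) - 12110) = -21808*(-168 - 12110) = -21808*(-12278) = 267758624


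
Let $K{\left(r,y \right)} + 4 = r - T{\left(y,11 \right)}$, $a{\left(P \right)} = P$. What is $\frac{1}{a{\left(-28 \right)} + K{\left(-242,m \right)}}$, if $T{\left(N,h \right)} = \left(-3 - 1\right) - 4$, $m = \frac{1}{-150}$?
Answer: $- \frac{1}{266} \approx -0.0037594$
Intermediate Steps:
$m = - \frac{1}{150} \approx -0.0066667$
$T{\left(N,h \right)} = -8$ ($T{\left(N,h \right)} = -4 - 4 = -8$)
$K{\left(r,y \right)} = 4 + r$ ($K{\left(r,y \right)} = -4 + \left(r - -8\right) = -4 + \left(r + 8\right) = -4 + \left(8 + r\right) = 4 + r$)
$\frac{1}{a{\left(-28 \right)} + K{\left(-242,m \right)}} = \frac{1}{-28 + \left(4 - 242\right)} = \frac{1}{-28 - 238} = \frac{1}{-266} = - \frac{1}{266}$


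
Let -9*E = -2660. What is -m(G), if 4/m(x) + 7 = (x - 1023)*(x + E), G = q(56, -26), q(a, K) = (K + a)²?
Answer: 12/441181 ≈ 2.7200e-5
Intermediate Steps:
E = 2660/9 (E = -⅑*(-2660) = 2660/9 ≈ 295.56)
G = 900 (G = (-26 + 56)² = 30² = 900)
m(x) = 4/(-7 + (-1023 + x)*(2660/9 + x)) (m(x) = 4/(-7 + (x - 1023)*(x + 2660/9)) = 4/(-7 + (-1023 + x)*(2660/9 + x)))
-m(G) = -36/(-2721243 - 6547*900 + 9*900²) = -36/(-2721243 - 5892300 + 9*810000) = -36/(-2721243 - 5892300 + 7290000) = -36/(-1323543) = -36*(-1)/1323543 = -1*(-12/441181) = 12/441181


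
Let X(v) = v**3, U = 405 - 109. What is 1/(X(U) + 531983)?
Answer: 1/26466319 ≈ 3.7784e-8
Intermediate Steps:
U = 296
1/(X(U) + 531983) = 1/(296**3 + 531983) = 1/(25934336 + 531983) = 1/26466319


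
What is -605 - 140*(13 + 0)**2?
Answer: -24265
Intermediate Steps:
-605 - 140*(13 + 0)**2 = -605 - 140*13**2 = -605 - 140*169 = -605 - 23660 = -24265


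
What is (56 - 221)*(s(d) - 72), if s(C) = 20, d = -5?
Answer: 8580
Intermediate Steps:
(56 - 221)*(s(d) - 72) = (56 - 221)*(20 - 72) = -165*(-52) = 8580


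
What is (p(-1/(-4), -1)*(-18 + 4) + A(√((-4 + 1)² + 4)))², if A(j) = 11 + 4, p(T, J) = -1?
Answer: 841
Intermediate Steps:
A(j) = 15
(p(-1/(-4), -1)*(-18 + 4) + A(√((-4 + 1)² + 4)))² = (-(-18 + 4) + 15)² = (-1*(-14) + 15)² = (14 + 15)² = 29² = 841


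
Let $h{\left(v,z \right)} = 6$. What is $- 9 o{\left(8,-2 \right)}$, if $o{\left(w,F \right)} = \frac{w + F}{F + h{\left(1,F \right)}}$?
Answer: $- \frac{27}{2} \approx -13.5$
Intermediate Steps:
$o{\left(w,F \right)} = \frac{F + w}{6 + F}$ ($o{\left(w,F \right)} = \frac{w + F}{F + 6} = \frac{F + w}{6 + F}$)
$- 9 o{\left(8,-2 \right)} = - 9 \frac{-2 + 8}{6 - 2} = - 9 \cdot \frac{1}{4} \cdot 6 = \left(-9\right) \frac{3}{2} = - \frac{27}{2}$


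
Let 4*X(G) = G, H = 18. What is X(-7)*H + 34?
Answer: 5/2 ≈ 2.5000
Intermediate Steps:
X(G) = G/4
X(-7)*H + 34 = ((¼)*(-7))*18 + 34 = -7/4*18 + 34 = -63/2 + 34 = 5/2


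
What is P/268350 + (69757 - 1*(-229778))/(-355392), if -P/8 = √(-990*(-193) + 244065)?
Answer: -99845/118464 - 4*√435135/134175 ≈ -0.86250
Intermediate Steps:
P = -8*√435135 (P = -8*√(-990*(-193) + 244065) = -8*√(191070 + 244065) = -8*√435135 ≈ -5277.2)
P/268350 + (69757 - 1*(-229778))/(-355392) = -8*√435135/268350 + (69757 - 1*(-229778))/(-355392) = -8*√435135*(1/268350) + (69757 + 229778)*(-1/355392) = -4*√435135/134175 + 299535*(-1/355392) = -4*√435135/134175 - 99845/118464 = -99845/118464 - 4*√435135/134175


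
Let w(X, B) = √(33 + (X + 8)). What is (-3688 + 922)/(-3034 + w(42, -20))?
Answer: 8392044/9205073 + 2766*√83/9205073 ≈ 0.91441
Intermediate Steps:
w(X, B) = √(41 + X) (w(X, B) = √(33 + (8 + X)) = √(41 + X))
(-3688 + 922)/(-3034 + w(42, -20)) = (-3688 + 922)/(-3034 + √(41 + 42)) = -2766/(-3034 + √83)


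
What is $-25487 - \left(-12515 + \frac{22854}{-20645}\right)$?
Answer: $- \frac{267784086}{20645} \approx -12971.0$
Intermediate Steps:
$-25487 - \left(-12515 + \frac{22854}{-20645}\right) = -25487 - \left(-12515 + 22854 \left(- \frac{1}{20645}\right)\right) = -25487 - \left(-12515 - \frac{22854}{20645}\right) = -25487 - - \frac{258395029}{20645} = -25487 + \frac{258395029}{20645} = - \frac{267784086}{20645}$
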